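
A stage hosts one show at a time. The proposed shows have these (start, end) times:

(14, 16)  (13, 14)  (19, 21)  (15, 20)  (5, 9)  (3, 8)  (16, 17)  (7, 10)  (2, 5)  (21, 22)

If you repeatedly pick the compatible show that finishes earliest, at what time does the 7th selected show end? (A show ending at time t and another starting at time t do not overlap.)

22

Order by finish time; keep every interval that doesn't clash with the previous kept one.
By end time: (2,5), (3,8), (5,9), (7,10), (13,14), (14,16), (16,17), (15,20), (19,21), (21,22).
Pick (2,5); next start ≥ 5 → (5,9); next start ≥ 9 → (13,14); next start ≥ 14 → (14,16); next start ≥ 16 → (16,17); next start ≥ 17 → (19,21); next start ≥ 21 → (21,22).
Selected: (2,5) (5,9) (13,14) (14,16) (16,17) (19,21) (21,22)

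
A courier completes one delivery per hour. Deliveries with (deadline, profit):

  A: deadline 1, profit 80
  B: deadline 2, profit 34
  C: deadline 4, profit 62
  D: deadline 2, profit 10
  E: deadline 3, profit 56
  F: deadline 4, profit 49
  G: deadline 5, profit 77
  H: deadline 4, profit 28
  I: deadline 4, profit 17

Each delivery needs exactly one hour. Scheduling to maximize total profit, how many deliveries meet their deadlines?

5

Take jobs in profit order; each goes to the latest open slot no later than its deadline.
By profit: A(d1,80), G(d5,77), C(d4,62), E(d3,56), F(d4,49), B(d2,34), H(d4,28), I(d4,17), D(d2,10)
A→slot 1; G→slot 5; C→slot 4; E→slot 3; F→slot 2; B skipped; H skipped; I skipped; D skipped.
5 of 9 scheduled.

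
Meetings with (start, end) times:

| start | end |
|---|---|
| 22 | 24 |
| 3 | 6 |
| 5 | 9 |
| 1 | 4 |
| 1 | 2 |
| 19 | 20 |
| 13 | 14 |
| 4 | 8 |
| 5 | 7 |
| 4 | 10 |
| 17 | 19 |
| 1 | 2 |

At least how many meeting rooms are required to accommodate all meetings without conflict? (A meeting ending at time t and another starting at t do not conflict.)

5

The answer is the maximum number of intervals overlapping at any instant.
Events (time:±→running): 1:+→1 1:+→2 1:+→3 2:-→2 2:-→1 3:+→2 4:-→1 4:+→2 4:+→3 5:+→4 5:+→5 … peak 5.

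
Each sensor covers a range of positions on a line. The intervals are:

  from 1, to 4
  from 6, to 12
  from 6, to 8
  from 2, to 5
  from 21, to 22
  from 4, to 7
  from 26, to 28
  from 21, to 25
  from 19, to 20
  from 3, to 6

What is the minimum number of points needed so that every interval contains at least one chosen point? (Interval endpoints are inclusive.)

5

By right end: [1,4]  [2,5]  [3,6]  [4,7]  [6,8]  [6,12]  [19,20]  [21,22]  [21,25]  [26,28]
[1,4] uncovered → point at 4; [6,8] uncovered → point at 8; [19,20] uncovered → point at 20; [21,22] uncovered → point at 22; [26,28] uncovered → point at 28.
Points: 4, 8, 20, 22, 28 (5 total).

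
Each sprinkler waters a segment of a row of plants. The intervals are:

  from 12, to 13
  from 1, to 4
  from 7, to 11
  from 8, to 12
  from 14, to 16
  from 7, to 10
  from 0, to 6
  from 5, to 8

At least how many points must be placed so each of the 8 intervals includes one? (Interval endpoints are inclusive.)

4

Process intervals by earliest right end; each time one isn't hit yet, stab at its right endpoint.
By right end: [1,4]  [0,6]  [5,8]  [7,10]  [7,11]  [8,12]  [12,13]  [14,16]
[1,4] uncovered → point at 4; [5,8] uncovered → point at 8; [12,13] uncovered → point at 13; [14,16] uncovered → point at 16.
Points: 4, 8, 13, 16 (4 total).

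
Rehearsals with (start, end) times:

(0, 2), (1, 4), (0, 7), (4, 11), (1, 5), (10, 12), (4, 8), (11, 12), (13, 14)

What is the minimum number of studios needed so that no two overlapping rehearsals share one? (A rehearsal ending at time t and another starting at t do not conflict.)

4

The answer is the maximum number of intervals overlapping at any instant.
Events (time:±→running): 0:+→1 0:+→2 1:+→3 1:+→4 … peak 4.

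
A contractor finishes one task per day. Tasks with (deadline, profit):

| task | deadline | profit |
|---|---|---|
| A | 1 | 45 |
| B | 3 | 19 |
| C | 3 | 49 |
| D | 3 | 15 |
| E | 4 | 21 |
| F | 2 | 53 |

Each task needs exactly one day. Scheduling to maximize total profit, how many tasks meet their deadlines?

Sort by profit descending; place each in the latest free slot ≤ its deadline.
Profit order: F=53 C=49 A=45 E=21 B=19 D=15
Assign: F→slot 2, C→slot 3, A→slot 1, E→slot 4, B skipped, D skipped.
Slots: [1:A] [2:F] [3:C] [4:E]
4 of 6 scheduled.

4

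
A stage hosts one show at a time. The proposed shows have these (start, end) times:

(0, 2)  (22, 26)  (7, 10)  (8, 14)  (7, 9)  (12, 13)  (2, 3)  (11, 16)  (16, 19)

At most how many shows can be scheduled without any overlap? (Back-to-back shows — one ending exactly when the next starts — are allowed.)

6

Greedy by earliest finish: after sorting by end time, pick each interval compatible with the last pick.
Sorted by end: (0,2)  (2,3)  (7,9)  (7,10)  (12,13)  (8,14)  (11,16)  (16,19)  (22,26)
take (0,2); take (2,3); take (7,9); take (12,13); skip (11,16); take (16,19); take (22,26).
Selected 6 shows.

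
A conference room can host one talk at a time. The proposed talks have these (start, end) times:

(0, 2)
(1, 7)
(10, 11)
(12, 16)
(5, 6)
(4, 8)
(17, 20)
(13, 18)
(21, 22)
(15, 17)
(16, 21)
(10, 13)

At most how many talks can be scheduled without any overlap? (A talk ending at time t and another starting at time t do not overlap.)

Sorted by end: (0,2)  (5,6)  (1,7)  (4,8)  (10,11)  (10,13)  (12,16)  (15,17)  (13,18)  (17,20)  (16,21)  (21,22)
take (0,2); take (5,6); skip (4,8); take (10,11); take (12,16); skip (15,17); skip (13,18); take (17,20); take (21,22).
Selected 6 talks.

6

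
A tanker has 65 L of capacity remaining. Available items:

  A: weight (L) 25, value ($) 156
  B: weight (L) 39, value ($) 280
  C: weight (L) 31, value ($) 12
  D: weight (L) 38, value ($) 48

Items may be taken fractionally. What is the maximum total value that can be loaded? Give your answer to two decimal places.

Greedy by value/weight ratio, highest first.
Ratios (sorted): B 7.18, A 6.24, D 1.26, C 0.39
take B (39 @ 280); take A (25 @ 156); take 1/38 of D → 1.26. Capacity used 65/65.
Total value = 437.26

437.26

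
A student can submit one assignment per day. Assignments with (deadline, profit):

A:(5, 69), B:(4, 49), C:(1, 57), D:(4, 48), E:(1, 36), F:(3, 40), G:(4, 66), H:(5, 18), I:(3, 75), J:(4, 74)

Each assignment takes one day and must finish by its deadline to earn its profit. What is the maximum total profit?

By profit: I(d3,75), J(d4,74), A(d5,69), G(d4,66), C(d1,57), B(d4,49), D(d4,48), F(d3,40), E(d1,36), H(d5,18)
I→slot 3; J→slot 4; A→slot 5; G→slot 2; C→slot 1; B skipped; D skipped; F skipped; E skipped; H skipped.
Profit = 57 + 66 + 75 + 74 + 69 = 341

341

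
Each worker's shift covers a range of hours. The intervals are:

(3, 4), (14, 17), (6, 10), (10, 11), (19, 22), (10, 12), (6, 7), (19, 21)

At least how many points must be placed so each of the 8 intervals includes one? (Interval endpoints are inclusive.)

5

Process intervals by earliest right end; each time one isn't hit yet, stab at its right endpoint.
Sorted: [3,4] [6,7] [6,10] [10,11] [10,12] [14,17] [19,21] [19,22]
{[3,4]} hit by 4; {[6,7],[6,10]} hit by 7; {[10,11],[10,12]} hit by 11; {[14,17]} hit by 17; {[19,21],[19,22]} hit by 21.
Points: 4, 7, 11, 17, 21 (5 total).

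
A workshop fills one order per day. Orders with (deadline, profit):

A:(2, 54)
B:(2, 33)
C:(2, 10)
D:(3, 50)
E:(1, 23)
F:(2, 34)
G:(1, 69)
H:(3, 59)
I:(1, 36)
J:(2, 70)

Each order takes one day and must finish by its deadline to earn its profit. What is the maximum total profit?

198

Sort by profit descending; place each in the latest free slot ≤ its deadline.
Profit order: J=70 G=69 H=59 A=54 D=50 I=36 F=34 B=33 E=23 C=10
Assign: J→slot 2, G→slot 1, H→slot 3, A skipped, D skipped, I skipped, F skipped, B skipped, E skipped, C skipped.
Slots: [1:G] [2:J] [3:H]
Profit = 69 + 70 + 59 = 198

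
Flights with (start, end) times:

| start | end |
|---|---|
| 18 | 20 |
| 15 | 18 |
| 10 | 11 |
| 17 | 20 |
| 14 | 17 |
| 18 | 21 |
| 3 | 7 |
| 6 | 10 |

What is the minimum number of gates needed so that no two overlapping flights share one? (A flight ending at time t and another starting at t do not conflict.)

Events (time:±→running): 3:+→1 6:+→2 7:-→1 10:-→0 10:+→1 11:-→0 14:+→1 15:+→2 17:-→1 17:+→2 18:-→1 18:+→2 18:+→3 … peak 3.

3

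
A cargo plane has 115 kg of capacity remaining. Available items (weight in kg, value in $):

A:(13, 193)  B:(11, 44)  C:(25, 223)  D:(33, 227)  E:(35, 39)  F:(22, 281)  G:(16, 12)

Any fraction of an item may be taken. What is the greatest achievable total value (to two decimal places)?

980.26

Sort by value per unit weight and fill in that order.
Ratios (sorted): A 14.85, F 12.77, C 8.92, D 6.88, B 4.00, E 1.11, G 0.75
take A (13 @ 193); take F (22 @ 281); take C (25 @ 223); take D (33 @ 227); take B (11 @ 44); take 11/35 of E → 12.26. Capacity used 115/115.
Total value = 980.26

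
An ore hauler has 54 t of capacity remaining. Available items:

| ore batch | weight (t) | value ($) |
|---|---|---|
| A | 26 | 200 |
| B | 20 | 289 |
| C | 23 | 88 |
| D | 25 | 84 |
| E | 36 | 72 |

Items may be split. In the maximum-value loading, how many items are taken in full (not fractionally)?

Greedy by value/weight ratio, highest first.
Order: B (289/20=14.45) > A (200/26=7.69) > C (88/23=3.83) > D (84/25=3.36) > E (72/36=2.00)
Fill: take B (20 @ 289) → take A (26 @ 200) → take 8/23 of C → 30.61; 54/54 used.
2 item(s) taken whole; one partial (take 8/23 of C).

2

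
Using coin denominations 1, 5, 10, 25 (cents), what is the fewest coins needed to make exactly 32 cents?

32 = 1×25 + 1×5 + 2×1
Total coins = 1 + 1 + 2 = 4

4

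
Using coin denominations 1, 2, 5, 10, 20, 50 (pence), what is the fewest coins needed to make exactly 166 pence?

Use the largest denomination that fits, subtract, and repeat.
166 = 3×50 + 1×10 + 1×5 + 1×1
Total coins = 3 + 1 + 1 + 1 = 6

6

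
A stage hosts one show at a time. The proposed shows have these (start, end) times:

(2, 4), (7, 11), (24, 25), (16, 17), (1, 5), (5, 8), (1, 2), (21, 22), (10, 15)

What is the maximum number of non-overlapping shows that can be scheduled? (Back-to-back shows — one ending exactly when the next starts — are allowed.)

Order by finish time; keep every interval that doesn't clash with the previous kept one.
By end time: (1,2), (2,4), (1,5), (5,8), (7,11), (10,15), (16,17), (21,22), (24,25).
Pick (1,2); next start ≥ 2 → (2,4); next start ≥ 4 → (5,8); next start ≥ 8 → (10,15); next start ≥ 15 → (16,17); next start ≥ 17 → (21,22); next start ≥ 22 → (24,25).
Selected 7 shows.

7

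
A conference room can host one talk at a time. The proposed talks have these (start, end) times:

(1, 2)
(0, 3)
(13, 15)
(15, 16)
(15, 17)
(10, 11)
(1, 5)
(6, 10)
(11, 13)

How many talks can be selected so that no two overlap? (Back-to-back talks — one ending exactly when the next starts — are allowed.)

6

Greedy by earliest finish: after sorting by end time, pick each interval compatible with the last pick.
Sorted by end: (1,2)  (0,3)  (1,5)  (6,10)  (10,11)  (11,13)  (13,15)  (15,16)  (15,17)
take (1,2); skip (0,3); skip (1,5); take (6,10); take (10,11); take (11,13); take (13,15); take (15,16).
Selected 6 talks.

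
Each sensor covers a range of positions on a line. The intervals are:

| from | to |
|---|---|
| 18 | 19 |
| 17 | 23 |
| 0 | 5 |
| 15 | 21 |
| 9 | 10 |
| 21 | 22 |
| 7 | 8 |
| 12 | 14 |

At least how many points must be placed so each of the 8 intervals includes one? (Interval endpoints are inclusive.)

6

Process intervals by earliest right end; each time one isn't hit yet, stab at its right endpoint.
By right end: [0,5]  [7,8]  [9,10]  [12,14]  [18,19]  [15,21]  [21,22]  [17,23]
[0,5] uncovered → point at 5; [7,8] uncovered → point at 8; [9,10] uncovered → point at 10; [12,14] uncovered → point at 14; [18,19] uncovered → point at 19; [21,22] uncovered → point at 22.
Points: 5, 8, 10, 14, 19, 22 (6 total).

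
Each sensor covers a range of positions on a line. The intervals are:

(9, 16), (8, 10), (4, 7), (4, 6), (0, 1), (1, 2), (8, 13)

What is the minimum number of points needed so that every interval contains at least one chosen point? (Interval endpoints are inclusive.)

By right end: [0,1]  [1,2]  [4,6]  [4,7]  [8,10]  [8,13]  [9,16]
[0,1] uncovered → point at 1; [4,6] uncovered → point at 6; [8,10] uncovered → point at 10.
Points: 1, 6, 10 (3 total).

3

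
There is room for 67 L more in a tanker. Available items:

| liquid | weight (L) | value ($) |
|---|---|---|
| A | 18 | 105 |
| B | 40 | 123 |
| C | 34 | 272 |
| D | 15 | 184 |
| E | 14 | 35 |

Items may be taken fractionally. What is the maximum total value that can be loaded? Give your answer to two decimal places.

Greedy by value/weight ratio, highest first.
Order: D (184/15=12.27) > C (272/34=8.00) > A (105/18=5.83) > B (123/40=3.08) > E (35/14=2.50)
Fill: take D (15 @ 184) → take C (34 @ 272) → take A (18 @ 105); 67/67 used.
Total value = 561.00

561.00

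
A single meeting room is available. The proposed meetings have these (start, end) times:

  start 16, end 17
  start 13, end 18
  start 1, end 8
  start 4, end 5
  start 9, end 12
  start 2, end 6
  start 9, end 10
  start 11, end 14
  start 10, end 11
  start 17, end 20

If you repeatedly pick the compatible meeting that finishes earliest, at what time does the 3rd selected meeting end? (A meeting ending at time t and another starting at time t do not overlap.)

11

Greedy by earliest finish: after sorting by end time, pick each interval compatible with the last pick.
Sorted by end: (4,5)  (2,6)  (1,8)  (9,10)  (10,11)  (9,12)  (11,14)  (16,17)  (13,18)  (17,20)
take (4,5); take (9,10); take (10,11); skip (9,12); take (11,14); take (16,17); take (17,20).
Selected: (4,5) (9,10) (10,11) (11,14) (16,17) (17,20)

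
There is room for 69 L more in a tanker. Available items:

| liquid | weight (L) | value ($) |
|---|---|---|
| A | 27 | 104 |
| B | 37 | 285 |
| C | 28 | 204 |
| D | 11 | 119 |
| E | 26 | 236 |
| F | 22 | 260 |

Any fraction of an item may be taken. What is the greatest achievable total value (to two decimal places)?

Order: F (260/22=11.82) > D (119/11=10.82) > E (236/26=9.08) > B (285/37=7.70) > C (204/28=7.29) > A (104/27=3.85)
Fill: take F (22 @ 260) → take D (11 @ 119) → take E (26 @ 236) → take 10/37 of B → 77.03; 69/69 used.
Total value = 692.03

692.03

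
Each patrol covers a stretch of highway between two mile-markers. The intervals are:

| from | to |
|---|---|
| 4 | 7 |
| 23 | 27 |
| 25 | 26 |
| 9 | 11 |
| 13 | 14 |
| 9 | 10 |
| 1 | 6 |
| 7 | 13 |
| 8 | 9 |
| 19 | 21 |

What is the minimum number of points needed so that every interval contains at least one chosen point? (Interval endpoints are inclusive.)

5

By right end: [1,6]  [4,7]  [8,9]  [9,10]  [9,11]  [7,13]  [13,14]  [19,21]  [25,26]  [23,27]
[1,6] uncovered → point at 6; [8,9] uncovered → point at 9; [13,14] uncovered → point at 14; [19,21] uncovered → point at 21; [25,26] uncovered → point at 26.
Points: 6, 9, 14, 21, 26 (5 total).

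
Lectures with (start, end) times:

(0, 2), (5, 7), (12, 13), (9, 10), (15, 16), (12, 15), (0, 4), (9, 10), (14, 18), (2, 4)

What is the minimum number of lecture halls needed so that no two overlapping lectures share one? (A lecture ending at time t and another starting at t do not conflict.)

Events (time:±→running): 0:+→1 0:+→2 … peak 2.

2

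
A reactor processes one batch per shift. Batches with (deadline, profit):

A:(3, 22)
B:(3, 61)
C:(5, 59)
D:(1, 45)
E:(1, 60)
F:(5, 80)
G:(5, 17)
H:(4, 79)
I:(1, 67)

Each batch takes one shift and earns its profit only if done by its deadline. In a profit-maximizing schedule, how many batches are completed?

5

Profit order: F=80 H=79 I=67 B=61 E=60 C=59 D=45 A=22 G=17
Assign: F→slot 5, H→slot 4, I→slot 1, B→slot 3, E skipped, C→slot 2, D skipped, A skipped, G skipped.
Slots: [1:I] [2:C] [3:B] [4:H] [5:F]
5 of 9 scheduled.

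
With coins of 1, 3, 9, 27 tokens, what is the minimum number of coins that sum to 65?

5

65 − 2×27→11 − 1×9→2 − 2×1→0
Total coins = 2 + 1 + 2 = 5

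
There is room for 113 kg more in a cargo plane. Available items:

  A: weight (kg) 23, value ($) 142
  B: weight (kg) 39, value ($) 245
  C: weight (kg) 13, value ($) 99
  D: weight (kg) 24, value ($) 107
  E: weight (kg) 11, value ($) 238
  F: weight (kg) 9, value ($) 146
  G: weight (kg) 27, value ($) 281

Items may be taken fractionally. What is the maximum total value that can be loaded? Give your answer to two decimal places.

1095.43

Order: E (238/11=21.64) > F (146/9=16.22) > G (281/27=10.41) > C (99/13=7.62) > B (245/39=6.28) > A (142/23=6.17) > D (107/24=4.46)
Fill: take E (11 @ 238) → take F (9 @ 146) → take G (27 @ 281) → take C (13 @ 99) → take B (39 @ 245) → take 14/23 of A → 86.43; 113/113 used.
Total value = 1095.43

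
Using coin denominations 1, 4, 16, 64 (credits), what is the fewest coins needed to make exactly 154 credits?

7

154 − 2×64→26 − 1×16→10 − 2×4→2 − 2×1→0
Total coins = 2 + 1 + 2 + 2 = 7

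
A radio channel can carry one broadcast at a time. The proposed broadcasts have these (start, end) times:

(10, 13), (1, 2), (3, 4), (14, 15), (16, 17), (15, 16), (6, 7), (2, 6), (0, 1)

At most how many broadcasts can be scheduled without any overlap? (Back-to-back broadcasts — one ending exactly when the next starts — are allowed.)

8

By end time: (0,1), (1,2), (3,4), (2,6), (6,7), (10,13), (14,15), (15,16), (16,17).
Pick (0,1); next start ≥ 1 → (1,2); next start ≥ 2 → (3,4); next start ≥ 4 → (6,7); next start ≥ 7 → (10,13); next start ≥ 13 → (14,15); next start ≥ 15 → (15,16); next start ≥ 16 → (16,17).
Selected 8 broadcasts.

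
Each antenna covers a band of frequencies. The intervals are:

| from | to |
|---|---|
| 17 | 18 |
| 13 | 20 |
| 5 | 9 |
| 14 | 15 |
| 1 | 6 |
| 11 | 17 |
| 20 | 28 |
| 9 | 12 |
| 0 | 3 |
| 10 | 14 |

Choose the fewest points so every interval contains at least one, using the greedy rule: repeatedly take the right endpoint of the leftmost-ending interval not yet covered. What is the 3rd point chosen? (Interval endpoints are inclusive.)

14

By right end: [0,3]  [1,6]  [5,9]  [9,12]  [10,14]  [14,15]  [11,17]  [17,18]  [13,20]  [20,28]
[0,3] uncovered → point at 3; [5,9] uncovered → point at 9; [10,14] uncovered → point at 14; [17,18] uncovered → point at 18; [20,28] uncovered → point at 28.
Points: 3, 9, 14, 18, 28 (5 total).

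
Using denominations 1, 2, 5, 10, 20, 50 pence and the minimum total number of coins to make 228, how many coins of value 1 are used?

1

228 − 4×50→28 − 1×20→8 − 1×5→3 − 1×2→1 − 1×1→0
Count of 1: 1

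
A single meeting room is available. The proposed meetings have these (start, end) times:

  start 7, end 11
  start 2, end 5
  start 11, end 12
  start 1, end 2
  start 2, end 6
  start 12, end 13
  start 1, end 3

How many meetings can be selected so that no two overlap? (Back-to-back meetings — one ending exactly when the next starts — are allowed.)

5

Order by finish time; keep every interval that doesn't clash with the previous kept one.
By end time: (1,2), (1,3), (2,5), (2,6), (7,11), (11,12), (12,13).
Pick (1,2); next start ≥ 2 → (2,5); next start ≥ 5 → (7,11); next start ≥ 11 → (11,12); next start ≥ 12 → (12,13).
Selected 5 meetings.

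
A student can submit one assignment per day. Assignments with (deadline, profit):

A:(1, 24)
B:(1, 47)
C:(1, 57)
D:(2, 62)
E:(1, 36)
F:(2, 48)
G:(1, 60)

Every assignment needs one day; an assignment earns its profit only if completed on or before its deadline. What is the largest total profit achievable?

122

Take jobs in profit order; each goes to the latest open slot no later than its deadline.
Profit order: D=62 G=60 C=57 F=48 B=47 E=36 A=24
Assign: D→slot 2, G→slot 1, C skipped, F skipped, B skipped, E skipped, A skipped.
Slots: [1:G] [2:D]
Profit = 60 + 62 = 122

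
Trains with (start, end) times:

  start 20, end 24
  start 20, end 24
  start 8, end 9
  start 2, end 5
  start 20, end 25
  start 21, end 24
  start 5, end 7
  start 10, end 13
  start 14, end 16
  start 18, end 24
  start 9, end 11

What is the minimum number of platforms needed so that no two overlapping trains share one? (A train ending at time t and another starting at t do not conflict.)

5

The answer is the maximum number of intervals overlapping at any instant.
Events (time:±→running): 2:+→1 5:-→0 5:+→1 7:-→0 8:+→1 9:-→0 9:+→1 10:+→2 11:-→1 13:-→0 14:+→1 16:-→0 18:+→1 20:+→2 20:+→3 20:+→4 21:+→5 … peak 5.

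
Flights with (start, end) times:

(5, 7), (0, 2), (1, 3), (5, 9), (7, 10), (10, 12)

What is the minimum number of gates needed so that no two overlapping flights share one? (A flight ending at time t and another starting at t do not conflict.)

Events (time:±→running): 0:+→1 1:+→2 … peak 2.

2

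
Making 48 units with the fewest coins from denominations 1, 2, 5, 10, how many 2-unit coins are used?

48 = 4×10 + 1×5 + 1×2 + 1×1
Count of 2: 1

1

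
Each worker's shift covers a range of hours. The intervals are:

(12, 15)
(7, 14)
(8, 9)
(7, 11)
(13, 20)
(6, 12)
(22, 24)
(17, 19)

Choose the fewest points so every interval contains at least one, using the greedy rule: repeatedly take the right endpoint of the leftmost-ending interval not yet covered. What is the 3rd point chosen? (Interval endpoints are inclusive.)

By right end: [8,9]  [7,11]  [6,12]  [7,14]  [12,15]  [17,19]  [13,20]  [22,24]
[8,9] uncovered → point at 9; [12,15] uncovered → point at 15; [17,19] uncovered → point at 19; [22,24] uncovered → point at 24.
Points: 9, 15, 19, 24 (4 total).

19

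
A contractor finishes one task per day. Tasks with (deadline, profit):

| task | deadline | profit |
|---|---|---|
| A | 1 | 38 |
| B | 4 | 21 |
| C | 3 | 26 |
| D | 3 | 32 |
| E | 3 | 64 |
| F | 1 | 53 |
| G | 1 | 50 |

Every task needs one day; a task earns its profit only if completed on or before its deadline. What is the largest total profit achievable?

Sort by profit descending; place each in the latest free slot ≤ its deadline.
By profit: E(d3,64), F(d1,53), G(d1,50), A(d1,38), D(d3,32), C(d3,26), B(d4,21)
E→slot 3; F→slot 1; G skipped; A skipped; D→slot 2; C skipped; B→slot 4.
Profit = 53 + 32 + 64 + 21 = 170

170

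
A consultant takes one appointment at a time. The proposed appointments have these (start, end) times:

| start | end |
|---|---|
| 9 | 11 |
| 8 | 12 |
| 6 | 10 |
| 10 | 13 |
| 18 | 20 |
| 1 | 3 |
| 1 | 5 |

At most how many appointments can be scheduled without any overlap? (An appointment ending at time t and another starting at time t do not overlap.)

By end time: (1,3), (1,5), (6,10), (9,11), (8,12), (10,13), (18,20).
Pick (1,3); next start ≥ 3 → (6,10); next start ≥ 10 → (10,13); next start ≥ 13 → (18,20).
Selected 4 appointments.

4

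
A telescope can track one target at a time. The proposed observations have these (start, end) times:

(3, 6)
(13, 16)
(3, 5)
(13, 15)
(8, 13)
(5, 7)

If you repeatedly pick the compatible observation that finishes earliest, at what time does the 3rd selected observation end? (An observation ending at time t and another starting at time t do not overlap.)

By end time: (3,5), (3,6), (5,7), (8,13), (13,15), (13,16).
Pick (3,5); next start ≥ 5 → (5,7); next start ≥ 7 → (8,13); next start ≥ 13 → (13,15).
Selected: (3,5) (5,7) (8,13) (13,15)

13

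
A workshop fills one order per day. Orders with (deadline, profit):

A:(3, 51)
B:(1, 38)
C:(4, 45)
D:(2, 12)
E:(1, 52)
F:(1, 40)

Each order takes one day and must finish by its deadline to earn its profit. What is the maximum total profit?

160

By profit: E(d1,52), A(d3,51), C(d4,45), F(d1,40), B(d1,38), D(d2,12)
E→slot 1; A→slot 3; C→slot 4; F skipped; B skipped; D→slot 2.
Profit = 52 + 12 + 51 + 45 = 160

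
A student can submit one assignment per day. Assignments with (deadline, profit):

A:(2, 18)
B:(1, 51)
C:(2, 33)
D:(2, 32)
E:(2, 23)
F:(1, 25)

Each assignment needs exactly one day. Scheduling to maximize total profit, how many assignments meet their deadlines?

2

Sort by profit descending; place each in the latest free slot ≤ its deadline.
By profit: B(d1,51), C(d2,33), D(d2,32), F(d1,25), E(d2,23), A(d2,18)
B→slot 1; C→slot 2; D skipped; F skipped; E skipped; A skipped.
2 of 6 scheduled.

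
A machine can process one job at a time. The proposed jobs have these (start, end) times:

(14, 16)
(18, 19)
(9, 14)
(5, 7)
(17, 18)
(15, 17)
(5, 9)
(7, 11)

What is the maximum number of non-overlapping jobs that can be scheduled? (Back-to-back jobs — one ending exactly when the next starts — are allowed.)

Sort by end time and greedily take each interval whose start is ≥ the last chosen end.
Sorted by end: (5,7)  (5,9)  (7,11)  (9,14)  (14,16)  (15,17)  (17,18)  (18,19)
take (5,7); take (7,11); take (14,16); take (17,18); take (18,19).
Selected 5 jobs.

5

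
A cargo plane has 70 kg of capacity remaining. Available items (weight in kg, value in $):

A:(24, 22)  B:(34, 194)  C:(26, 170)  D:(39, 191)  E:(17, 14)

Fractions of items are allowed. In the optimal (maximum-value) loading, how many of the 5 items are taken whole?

2

Greedy by value/weight ratio, highest first.
Order: C (170/26=6.54) > B (194/34=5.71) > D (191/39=4.90) > A (22/24=0.92) > E (14/17=0.82)
Fill: take C (26 @ 170) → take B (34 @ 194) → take 10/39 of D → 48.97; 70/70 used.
2 item(s) taken whole; one partial (take 10/39 of D).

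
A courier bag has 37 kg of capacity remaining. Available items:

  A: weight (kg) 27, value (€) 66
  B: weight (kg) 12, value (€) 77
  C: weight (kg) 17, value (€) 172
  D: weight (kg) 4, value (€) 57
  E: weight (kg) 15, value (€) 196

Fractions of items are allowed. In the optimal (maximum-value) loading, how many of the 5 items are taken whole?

Greedy by value/weight ratio, highest first.
Order: D (57/4=14.25) > E (196/15=13.07) > C (172/17=10.12) > B (77/12=6.42) > A (66/27=2.44)
Fill: take D (4 @ 57) → take E (15 @ 196) → take C (17 @ 172) → take 1/12 of B → 6.42; 37/37 used.
3 item(s) taken whole; one partial (take 1/12 of B).

3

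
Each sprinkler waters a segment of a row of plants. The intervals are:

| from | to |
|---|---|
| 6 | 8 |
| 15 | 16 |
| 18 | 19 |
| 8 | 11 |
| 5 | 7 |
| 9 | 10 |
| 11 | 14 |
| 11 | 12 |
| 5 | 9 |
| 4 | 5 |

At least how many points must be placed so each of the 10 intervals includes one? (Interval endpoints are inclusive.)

6

Sort by right endpoint; whenever an interval is uncovered, place a point at its right end.
By right end: [4,5]  [5,7]  [6,8]  [5,9]  [9,10]  [8,11]  [11,12]  [11,14]  [15,16]  [18,19]
[4,5] uncovered → point at 5; [6,8] uncovered → point at 8; [9,10] uncovered → point at 10; [11,12] uncovered → point at 12; [15,16] uncovered → point at 16; [18,19] uncovered → point at 19.
Points: 5, 8, 10, 12, 16, 19 (6 total).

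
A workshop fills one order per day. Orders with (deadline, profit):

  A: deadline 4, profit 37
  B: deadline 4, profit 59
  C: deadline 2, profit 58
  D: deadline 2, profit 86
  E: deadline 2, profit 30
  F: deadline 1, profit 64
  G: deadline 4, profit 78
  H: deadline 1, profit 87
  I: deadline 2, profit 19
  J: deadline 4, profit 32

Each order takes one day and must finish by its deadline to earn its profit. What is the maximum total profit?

Sort by profit descending; place each in the latest free slot ≤ its deadline.
By profit: H(d1,87), D(d2,86), G(d4,78), F(d1,64), B(d4,59), C(d2,58), A(d4,37), J(d4,32), E(d2,30), I(d2,19)
H→slot 1; D→slot 2; G→slot 4; F skipped; B→slot 3; C skipped; A skipped; J skipped; E skipped; I skipped.
Profit = 87 + 86 + 59 + 78 = 310

310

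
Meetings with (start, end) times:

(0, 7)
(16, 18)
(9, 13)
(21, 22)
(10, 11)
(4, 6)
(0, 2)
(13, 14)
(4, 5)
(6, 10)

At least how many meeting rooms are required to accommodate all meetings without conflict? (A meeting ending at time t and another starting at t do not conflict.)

3

The answer is the maximum number of intervals overlapping at any instant.
Events (time:±→running): 0:+→1 0:+→2 2:-→1 4:+→2 4:+→3 … peak 3.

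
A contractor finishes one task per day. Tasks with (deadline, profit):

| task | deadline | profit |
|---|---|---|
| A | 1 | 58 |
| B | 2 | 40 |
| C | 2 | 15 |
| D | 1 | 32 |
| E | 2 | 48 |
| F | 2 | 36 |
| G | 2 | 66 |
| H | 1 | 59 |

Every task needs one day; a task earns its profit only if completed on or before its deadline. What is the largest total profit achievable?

125

Take jobs in profit order; each goes to the latest open slot no later than its deadline.
By profit: G(d2,66), H(d1,59), A(d1,58), E(d2,48), B(d2,40), F(d2,36), D(d1,32), C(d2,15)
G→slot 2; H→slot 1; A skipped; E skipped; B skipped; F skipped; D skipped; C skipped.
Profit = 59 + 66 = 125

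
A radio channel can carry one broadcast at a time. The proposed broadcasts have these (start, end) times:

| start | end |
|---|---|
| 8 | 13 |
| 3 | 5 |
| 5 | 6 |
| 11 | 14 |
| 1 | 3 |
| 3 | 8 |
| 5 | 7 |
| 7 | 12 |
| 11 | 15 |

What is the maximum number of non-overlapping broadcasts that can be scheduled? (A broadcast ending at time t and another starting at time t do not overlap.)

4

By end time: (1,3), (3,5), (5,6), (5,7), (3,8), (7,12), (8,13), (11,14), (11,15).
Pick (1,3); next start ≥ 3 → (3,5); next start ≥ 5 → (5,6); next start ≥ 6 → (7,12).
Selected 4 broadcasts.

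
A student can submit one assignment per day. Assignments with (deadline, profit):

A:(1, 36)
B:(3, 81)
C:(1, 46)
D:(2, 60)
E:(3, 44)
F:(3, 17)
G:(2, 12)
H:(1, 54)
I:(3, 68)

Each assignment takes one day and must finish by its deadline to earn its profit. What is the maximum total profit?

By profit: B(d3,81), I(d3,68), D(d2,60), H(d1,54), C(d1,46), E(d3,44), A(d1,36), F(d3,17), G(d2,12)
B→slot 3; I→slot 2; D→slot 1; H skipped; C skipped; E skipped; A skipped; F skipped; G skipped.
Profit = 60 + 68 + 81 = 209

209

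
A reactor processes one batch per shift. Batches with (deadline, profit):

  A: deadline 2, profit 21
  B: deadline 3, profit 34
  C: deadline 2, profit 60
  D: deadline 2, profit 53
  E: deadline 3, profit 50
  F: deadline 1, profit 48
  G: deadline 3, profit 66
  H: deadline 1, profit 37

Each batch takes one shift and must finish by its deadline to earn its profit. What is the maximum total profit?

179

Profit order: G=66 C=60 D=53 E=50 F=48 H=37 B=34 A=21
Assign: G→slot 3, C→slot 2, D→slot 1, E skipped, F skipped, H skipped, B skipped, A skipped.
Slots: [1:D] [2:C] [3:G]
Profit = 53 + 60 + 66 = 179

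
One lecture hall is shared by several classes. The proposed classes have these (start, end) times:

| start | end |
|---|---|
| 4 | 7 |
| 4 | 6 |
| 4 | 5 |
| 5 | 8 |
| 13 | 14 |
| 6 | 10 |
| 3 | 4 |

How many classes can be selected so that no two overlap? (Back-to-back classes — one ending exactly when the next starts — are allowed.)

Order by finish time; keep every interval that doesn't clash with the previous kept one.
Sorted by end: (3,4)  (4,5)  (4,6)  (4,7)  (5,8)  (6,10)  (13,14)
take (3,4); take (4,5); take (5,8); skip (6,10); take (13,14).
Selected 4 classes.

4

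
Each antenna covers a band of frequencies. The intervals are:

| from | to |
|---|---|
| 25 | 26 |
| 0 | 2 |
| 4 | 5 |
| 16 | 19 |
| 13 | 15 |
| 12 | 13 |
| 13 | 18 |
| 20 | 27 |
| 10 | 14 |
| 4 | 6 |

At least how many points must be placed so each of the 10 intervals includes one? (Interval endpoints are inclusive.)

5

Sort by right endpoint; whenever an interval is uncovered, place a point at its right end.
By right end: [0,2]  [4,5]  [4,6]  [12,13]  [10,14]  [13,15]  [13,18]  [16,19]  [25,26]  [20,27]
[0,2] uncovered → point at 2; [4,5] uncovered → point at 5; [12,13] uncovered → point at 13; [16,19] uncovered → point at 19; [25,26] uncovered → point at 26.
Points: 2, 5, 13, 19, 26 (5 total).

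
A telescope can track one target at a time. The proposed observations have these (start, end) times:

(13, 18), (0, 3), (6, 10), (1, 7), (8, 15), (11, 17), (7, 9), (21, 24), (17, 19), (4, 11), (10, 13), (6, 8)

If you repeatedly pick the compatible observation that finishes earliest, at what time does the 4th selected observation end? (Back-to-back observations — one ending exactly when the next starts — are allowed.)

18

Greedy by earliest finish: after sorting by end time, pick each interval compatible with the last pick.
Sorted by end: (0,3)  (1,7)  (6,8)  (7,9)  (6,10)  (4,11)  (10,13)  (8,15)  (11,17)  (13,18)  (17,19)  (21,24)
take (0,3); skip (1,7); take (6,8); skip (6,10); skip (4,11); take (10,13); skip (8,15); take (13,18); take (21,24).
Selected: (0,3) (6,8) (10,13) (13,18) (21,24)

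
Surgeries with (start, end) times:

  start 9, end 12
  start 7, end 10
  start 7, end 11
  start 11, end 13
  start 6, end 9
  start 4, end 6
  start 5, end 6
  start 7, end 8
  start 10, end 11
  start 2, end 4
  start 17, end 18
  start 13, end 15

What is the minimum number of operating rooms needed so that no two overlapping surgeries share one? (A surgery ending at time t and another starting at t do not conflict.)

4

Count concurrent intervals with a sweep; the peak is the room count.
Events (time:±→running): 2:+→1 4:-→0 4:+→1 5:+→2 6:-→1 6:-→0 6:+→1 7:+→2 7:+→3 7:+→4 … peak 4.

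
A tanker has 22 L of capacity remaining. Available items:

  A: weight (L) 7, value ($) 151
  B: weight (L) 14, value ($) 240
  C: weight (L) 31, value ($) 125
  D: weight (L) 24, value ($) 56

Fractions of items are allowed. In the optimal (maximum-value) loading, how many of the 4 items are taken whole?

2

Order: A (151/7=21.57) > B (240/14=17.14) > C (125/31=4.03) > D (56/24=2.33)
Fill: take A (7 @ 151) → take B (14 @ 240) → take 1/31 of C → 4.03; 22/22 used.
2 item(s) taken whole; one partial (take 1/31 of C).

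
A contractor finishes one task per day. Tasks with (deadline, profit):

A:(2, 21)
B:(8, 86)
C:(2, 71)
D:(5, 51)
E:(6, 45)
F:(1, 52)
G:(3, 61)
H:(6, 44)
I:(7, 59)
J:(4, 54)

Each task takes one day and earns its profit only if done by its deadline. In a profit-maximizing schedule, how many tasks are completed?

By profit: B(d8,86), C(d2,71), G(d3,61), I(d7,59), J(d4,54), F(d1,52), D(d5,51), E(d6,45), H(d6,44), A(d2,21)
B→slot 8; C→slot 2; G→slot 3; I→slot 7; J→slot 4; F→slot 1; D→slot 5; E→slot 6; H skipped; A skipped.
8 of 10 scheduled.

8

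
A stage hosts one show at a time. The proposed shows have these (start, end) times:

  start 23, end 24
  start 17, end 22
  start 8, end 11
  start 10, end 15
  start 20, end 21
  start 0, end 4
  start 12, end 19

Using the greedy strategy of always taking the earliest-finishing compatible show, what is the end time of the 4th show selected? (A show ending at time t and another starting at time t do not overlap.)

21

Order by finish time; keep every interval that doesn't clash with the previous kept one.
By end time: (0,4), (8,11), (10,15), (12,19), (20,21), (17,22), (23,24).
Pick (0,4); next start ≥ 4 → (8,11); next start ≥ 11 → (12,19); next start ≥ 19 → (20,21); next start ≥ 21 → (23,24).
Selected: (0,4) (8,11) (12,19) (20,21) (23,24)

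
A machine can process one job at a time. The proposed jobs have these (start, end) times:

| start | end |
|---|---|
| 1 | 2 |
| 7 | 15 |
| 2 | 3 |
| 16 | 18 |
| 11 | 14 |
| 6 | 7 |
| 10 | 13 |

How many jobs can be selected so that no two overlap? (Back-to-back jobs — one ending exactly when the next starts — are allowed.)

Sort by end time and greedily take each interval whose start is ≥ the last chosen end.
By end time: (1,2), (2,3), (6,7), (10,13), (11,14), (7,15), (16,18).
Pick (1,2); next start ≥ 2 → (2,3); next start ≥ 3 → (6,7); next start ≥ 7 → (10,13); next start ≥ 13 → (16,18).
Selected 5 jobs.

5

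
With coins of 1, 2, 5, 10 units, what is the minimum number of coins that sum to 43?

Use the largest denomination that fits, subtract, and repeat.
43 = 4×10 + 1×2 + 1×1
Total coins = 4 + 1 + 1 = 6

6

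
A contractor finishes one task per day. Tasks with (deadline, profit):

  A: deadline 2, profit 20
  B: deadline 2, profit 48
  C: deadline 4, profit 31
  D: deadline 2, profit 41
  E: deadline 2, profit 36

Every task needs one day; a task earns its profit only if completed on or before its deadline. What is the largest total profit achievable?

120

By profit: B(d2,48), D(d2,41), E(d2,36), C(d4,31), A(d2,20)
B→slot 2; D→slot 1; E skipped; C→slot 4; A skipped.
Profit = 41 + 48 + 31 = 120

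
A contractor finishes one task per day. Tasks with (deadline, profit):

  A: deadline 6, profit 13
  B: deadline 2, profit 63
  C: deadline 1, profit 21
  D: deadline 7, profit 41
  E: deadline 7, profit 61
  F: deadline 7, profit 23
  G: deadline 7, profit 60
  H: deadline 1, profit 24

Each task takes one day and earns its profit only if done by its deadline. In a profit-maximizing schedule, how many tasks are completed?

7

Sort by profit descending; place each in the latest free slot ≤ its deadline.
Profit order: B=63 E=61 G=60 D=41 H=24 F=23 C=21 A=13
Assign: B→slot 2, E→slot 7, G→slot 6, D→slot 5, H→slot 1, F→slot 4, C skipped, A→slot 3.
Slots: [1:H] [2:B] [3:A] [4:F] [5:D] [6:G] [7:E]
7 of 8 scheduled.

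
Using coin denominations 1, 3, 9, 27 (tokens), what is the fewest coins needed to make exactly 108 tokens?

4

Greedy: take as many of the largest coin as possible, then repeat with the remainder.
108 = 4×27
Total coins = 4 = 4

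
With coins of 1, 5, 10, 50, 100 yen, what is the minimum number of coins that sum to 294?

11

294 = 2×100 + 1×50 + 4×10 + 4×1
Total coins = 2 + 1 + 4 + 4 = 11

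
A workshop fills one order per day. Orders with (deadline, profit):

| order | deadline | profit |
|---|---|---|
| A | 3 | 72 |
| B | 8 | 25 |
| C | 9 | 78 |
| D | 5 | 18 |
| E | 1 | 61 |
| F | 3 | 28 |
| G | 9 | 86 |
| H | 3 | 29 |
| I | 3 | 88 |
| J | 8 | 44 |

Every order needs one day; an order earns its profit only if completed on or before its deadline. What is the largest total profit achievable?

472

Profit order: I=88 G=86 C=78 A=72 E=61 J=44 H=29 F=28 B=25 D=18
Assign: I→slot 3, G→slot 9, C→slot 8, A→slot 2, E→slot 1, J→slot 7, H skipped, F skipped, B→slot 6, D→slot 5.
Slots: [1:E] [2:A] [3:I] [5:D] [6:B] [7:J] [8:C] [9:G]
Profit = 61 + 72 + 88 + 18 + 25 + 44 + 78 + 86 = 472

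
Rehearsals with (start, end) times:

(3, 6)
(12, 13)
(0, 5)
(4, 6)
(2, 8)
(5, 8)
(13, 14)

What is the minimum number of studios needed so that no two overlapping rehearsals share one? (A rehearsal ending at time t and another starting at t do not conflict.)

4

Events (time:±→running): 0:+→1 2:+→2 3:+→3 4:+→4 … peak 4.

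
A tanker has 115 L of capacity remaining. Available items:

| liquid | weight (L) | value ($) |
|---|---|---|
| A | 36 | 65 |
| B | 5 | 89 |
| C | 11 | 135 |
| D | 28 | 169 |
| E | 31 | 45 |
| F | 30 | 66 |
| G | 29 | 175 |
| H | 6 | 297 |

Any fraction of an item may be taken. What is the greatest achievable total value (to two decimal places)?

941.83

Greedy by value/weight ratio, highest first.
Ratios (sorted): H 49.50, B 17.80, C 12.27, D 6.04, G 6.03, F 2.20, A 1.81, E 1.45
take H (6 @ 297); take B (5 @ 89); take C (11 @ 135); take D (28 @ 169); take G (29 @ 175); take F (30 @ 66); take 6/36 of A → 10.83. Capacity used 115/115.
Total value = 941.83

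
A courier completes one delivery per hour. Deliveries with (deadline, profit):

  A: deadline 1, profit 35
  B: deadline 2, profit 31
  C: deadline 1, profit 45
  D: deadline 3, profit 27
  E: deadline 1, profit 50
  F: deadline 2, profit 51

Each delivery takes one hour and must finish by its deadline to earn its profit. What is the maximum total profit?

128

By profit: F(d2,51), E(d1,50), C(d1,45), A(d1,35), B(d2,31), D(d3,27)
F→slot 2; E→slot 1; C skipped; A skipped; B skipped; D→slot 3.
Profit = 50 + 51 + 27 = 128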